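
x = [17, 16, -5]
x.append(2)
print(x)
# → [17, 16, -5, 2]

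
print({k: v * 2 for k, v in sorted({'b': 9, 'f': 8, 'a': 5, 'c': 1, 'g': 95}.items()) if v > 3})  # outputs {'a': 10, 'b': 18, 'f': 16, 'g': 190}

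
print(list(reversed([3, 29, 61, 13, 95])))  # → [95, 13, 61, 29, 3]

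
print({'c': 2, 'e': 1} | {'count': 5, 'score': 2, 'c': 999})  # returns {'c': 999, 'e': 1, 'count': 5, 'score': 2}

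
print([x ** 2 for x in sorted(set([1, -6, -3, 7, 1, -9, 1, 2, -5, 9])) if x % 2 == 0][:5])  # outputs [36, 4]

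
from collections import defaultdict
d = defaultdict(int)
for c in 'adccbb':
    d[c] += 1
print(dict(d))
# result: {'a': 1, 'd': 1, 'c': 2, 'b': 2}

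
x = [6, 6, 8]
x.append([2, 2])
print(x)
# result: [6, 6, 8, [2, 2]]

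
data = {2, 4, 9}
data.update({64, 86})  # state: {2, 4, 9, 64, 86}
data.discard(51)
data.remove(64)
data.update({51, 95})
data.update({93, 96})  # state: {2, 4, 9, 51, 86, 93, 95, 96}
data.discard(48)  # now {2, 4, 9, 51, 86, 93, 95, 96}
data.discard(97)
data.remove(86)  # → {2, 4, 9, 51, 93, 95, 96}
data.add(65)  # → {2, 4, 9, 51, 65, 93, 95, 96}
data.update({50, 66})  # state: {2, 4, 9, 50, 51, 65, 66, 93, 95, 96}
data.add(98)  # {2, 4, 9, 50, 51, 65, 66, 93, 95, 96, 98}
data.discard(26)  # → {2, 4, 9, 50, 51, 65, 66, 93, 95, 96, 98}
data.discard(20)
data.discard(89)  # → {2, 4, 9, 50, 51, 65, 66, 93, 95, 96, 98}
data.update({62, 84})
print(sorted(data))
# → [2, 4, 9, 50, 51, 62, 65, 66, 84, 93, 95, 96, 98]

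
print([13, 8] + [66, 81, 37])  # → [13, 8, 66, 81, 37]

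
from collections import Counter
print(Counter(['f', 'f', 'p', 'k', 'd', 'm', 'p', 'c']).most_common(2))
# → [('f', 2), ('p', 2)]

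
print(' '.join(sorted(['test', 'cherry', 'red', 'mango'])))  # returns cherry mango red test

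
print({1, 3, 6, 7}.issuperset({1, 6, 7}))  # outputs True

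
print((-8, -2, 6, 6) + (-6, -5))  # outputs (-8, -2, 6, 6, -6, -5)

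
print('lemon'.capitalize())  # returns Lemon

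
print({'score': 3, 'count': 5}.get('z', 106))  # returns 106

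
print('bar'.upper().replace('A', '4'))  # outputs B4R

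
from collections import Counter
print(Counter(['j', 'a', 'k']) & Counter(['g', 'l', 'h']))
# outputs Counter()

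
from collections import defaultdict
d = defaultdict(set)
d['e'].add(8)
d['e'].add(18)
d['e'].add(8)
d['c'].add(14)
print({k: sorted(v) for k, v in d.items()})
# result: {'e': [8, 18], 'c': [14]}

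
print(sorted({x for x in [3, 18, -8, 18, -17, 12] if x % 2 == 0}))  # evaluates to [-8, 12, 18]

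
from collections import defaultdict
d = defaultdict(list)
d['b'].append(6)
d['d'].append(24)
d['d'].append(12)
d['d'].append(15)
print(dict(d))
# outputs {'b': [6], 'd': [24, 12, 15]}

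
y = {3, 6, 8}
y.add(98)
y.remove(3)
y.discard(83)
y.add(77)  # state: {6, 8, 77, 98}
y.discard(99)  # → {6, 8, 77, 98}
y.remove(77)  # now {6, 8, 98}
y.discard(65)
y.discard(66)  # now {6, 8, 98}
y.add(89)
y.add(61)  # {6, 8, 61, 89, 98}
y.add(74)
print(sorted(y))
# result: [6, 8, 61, 74, 89, 98]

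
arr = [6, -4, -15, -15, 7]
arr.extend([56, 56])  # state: [6, -4, -15, -15, 7, 56, 56]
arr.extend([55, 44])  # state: [6, -4, -15, -15, 7, 56, 56, 55, 44]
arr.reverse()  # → [44, 55, 56, 56, 7, -15, -15, -4, 6]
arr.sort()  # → [-15, -15, -4, 6, 7, 44, 55, 56, 56]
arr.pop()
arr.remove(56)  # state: [-15, -15, -4, 6, 7, 44, 55]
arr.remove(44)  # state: [-15, -15, -4, 6, 7, 55]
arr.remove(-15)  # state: [-15, -4, 6, 7, 55]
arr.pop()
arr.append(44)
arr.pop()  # 44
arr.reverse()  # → [7, 6, -4, -15]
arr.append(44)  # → [7, 6, -4, -15, 44]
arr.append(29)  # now [7, 6, -4, -15, 44, 29]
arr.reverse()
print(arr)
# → [29, 44, -15, -4, 6, 7]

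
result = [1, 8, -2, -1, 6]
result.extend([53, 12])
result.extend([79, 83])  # [1, 8, -2, -1, 6, 53, 12, 79, 83]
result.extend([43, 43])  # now [1, 8, -2, -1, 6, 53, 12, 79, 83, 43, 43]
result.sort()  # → [-2, -1, 1, 6, 8, 12, 43, 43, 53, 79, 83]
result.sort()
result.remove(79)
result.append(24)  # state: [-2, -1, 1, 6, 8, 12, 43, 43, 53, 83, 24]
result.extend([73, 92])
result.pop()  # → 92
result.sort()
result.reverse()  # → [83, 73, 53, 43, 43, 24, 12, 8, 6, 1, -1, -2]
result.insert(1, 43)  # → [83, 43, 73, 53, 43, 43, 24, 12, 8, 6, 1, -1, -2]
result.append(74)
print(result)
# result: [83, 43, 73, 53, 43, 43, 24, 12, 8, 6, 1, -1, -2, 74]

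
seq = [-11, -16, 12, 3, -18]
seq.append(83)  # [-11, -16, 12, 3, -18, 83]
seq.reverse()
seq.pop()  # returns -11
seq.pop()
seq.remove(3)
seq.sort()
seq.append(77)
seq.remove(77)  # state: [-18, 12, 83]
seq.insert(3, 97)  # [-18, 12, 83, 97]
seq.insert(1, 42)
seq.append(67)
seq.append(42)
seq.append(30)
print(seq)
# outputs [-18, 42, 12, 83, 97, 67, 42, 30]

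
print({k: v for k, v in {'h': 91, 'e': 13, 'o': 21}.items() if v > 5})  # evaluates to {'h': 91, 'e': 13, 'o': 21}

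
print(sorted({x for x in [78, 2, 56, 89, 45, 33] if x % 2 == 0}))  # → [2, 56, 78]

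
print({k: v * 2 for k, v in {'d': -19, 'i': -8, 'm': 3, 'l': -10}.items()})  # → {'d': -38, 'i': -16, 'm': 6, 'l': -20}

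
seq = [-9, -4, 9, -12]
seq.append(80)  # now [-9, -4, 9, -12, 80]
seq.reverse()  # [80, -12, 9, -4, -9]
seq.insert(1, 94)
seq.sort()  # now [-12, -9, -4, 9, 80, 94]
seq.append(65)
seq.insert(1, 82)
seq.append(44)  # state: [-12, 82, -9, -4, 9, 80, 94, 65, 44]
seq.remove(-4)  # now [-12, 82, -9, 9, 80, 94, 65, 44]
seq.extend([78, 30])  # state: [-12, 82, -9, 9, 80, 94, 65, 44, 78, 30]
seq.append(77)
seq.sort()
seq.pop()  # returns 94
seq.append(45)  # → [-12, -9, 9, 30, 44, 65, 77, 78, 80, 82, 45]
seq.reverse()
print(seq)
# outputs [45, 82, 80, 78, 77, 65, 44, 30, 9, -9, -12]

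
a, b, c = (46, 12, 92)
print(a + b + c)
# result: 150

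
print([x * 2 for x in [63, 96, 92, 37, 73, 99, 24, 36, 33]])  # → [126, 192, 184, 74, 146, 198, 48, 72, 66]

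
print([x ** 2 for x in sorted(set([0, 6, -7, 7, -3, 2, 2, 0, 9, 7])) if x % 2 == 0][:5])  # [0, 4, 36]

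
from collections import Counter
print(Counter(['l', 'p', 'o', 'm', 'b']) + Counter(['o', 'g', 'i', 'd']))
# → Counter({'o': 2, 'l': 1, 'p': 1, 'm': 1, 'b': 1, 'g': 1, 'i': 1, 'd': 1})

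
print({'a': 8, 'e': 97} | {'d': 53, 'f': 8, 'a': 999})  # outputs {'a': 999, 'e': 97, 'd': 53, 'f': 8}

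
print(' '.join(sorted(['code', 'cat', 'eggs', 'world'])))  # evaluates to cat code eggs world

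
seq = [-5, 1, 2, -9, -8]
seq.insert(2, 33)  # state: [-5, 1, 33, 2, -9, -8]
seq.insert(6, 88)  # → [-5, 1, 33, 2, -9, -8, 88]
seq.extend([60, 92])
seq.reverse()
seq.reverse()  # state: [-5, 1, 33, 2, -9, -8, 88, 60, 92]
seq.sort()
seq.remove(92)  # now [-9, -8, -5, 1, 2, 33, 60, 88]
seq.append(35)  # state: [-9, -8, -5, 1, 2, 33, 60, 88, 35]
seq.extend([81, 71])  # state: [-9, -8, -5, 1, 2, 33, 60, 88, 35, 81, 71]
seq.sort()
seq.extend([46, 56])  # [-9, -8, -5, 1, 2, 33, 35, 60, 71, 81, 88, 46, 56]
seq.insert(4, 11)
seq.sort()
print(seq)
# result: [-9, -8, -5, 1, 2, 11, 33, 35, 46, 56, 60, 71, 81, 88]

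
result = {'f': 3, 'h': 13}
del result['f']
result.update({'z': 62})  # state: {'h': 13, 'z': 62}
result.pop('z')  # 62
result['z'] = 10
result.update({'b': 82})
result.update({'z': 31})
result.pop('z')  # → 31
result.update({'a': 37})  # {'h': 13, 'b': 82, 'a': 37}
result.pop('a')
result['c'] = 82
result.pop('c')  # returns 82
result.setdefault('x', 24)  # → 24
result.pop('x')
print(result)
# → {'h': 13, 'b': 82}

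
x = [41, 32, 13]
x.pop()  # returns 13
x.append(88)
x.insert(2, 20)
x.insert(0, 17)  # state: [17, 41, 32, 20, 88]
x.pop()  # 88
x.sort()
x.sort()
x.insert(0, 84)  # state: [84, 17, 20, 32, 41]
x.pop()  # 41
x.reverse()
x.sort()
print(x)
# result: [17, 20, 32, 84]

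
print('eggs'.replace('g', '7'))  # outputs e77s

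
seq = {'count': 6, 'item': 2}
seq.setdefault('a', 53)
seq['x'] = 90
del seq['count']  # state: {'item': 2, 'a': 53, 'x': 90}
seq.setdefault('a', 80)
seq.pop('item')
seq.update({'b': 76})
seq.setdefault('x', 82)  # 90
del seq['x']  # {'a': 53, 'b': 76}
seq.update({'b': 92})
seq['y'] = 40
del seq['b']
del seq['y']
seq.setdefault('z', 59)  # 59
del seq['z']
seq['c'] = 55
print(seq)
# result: {'a': 53, 'c': 55}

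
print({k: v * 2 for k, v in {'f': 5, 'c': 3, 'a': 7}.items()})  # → {'f': 10, 'c': 6, 'a': 14}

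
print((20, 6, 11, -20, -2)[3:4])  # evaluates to (-20,)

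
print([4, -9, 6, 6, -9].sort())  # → None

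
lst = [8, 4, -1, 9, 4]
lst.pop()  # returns 4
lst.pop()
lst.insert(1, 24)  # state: [8, 24, 4, -1]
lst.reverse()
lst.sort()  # [-1, 4, 8, 24]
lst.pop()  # 24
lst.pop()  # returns 8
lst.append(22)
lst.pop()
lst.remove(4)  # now [-1]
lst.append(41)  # [-1, 41]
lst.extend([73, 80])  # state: [-1, 41, 73, 80]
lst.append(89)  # [-1, 41, 73, 80, 89]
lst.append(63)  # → [-1, 41, 73, 80, 89, 63]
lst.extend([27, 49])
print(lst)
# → [-1, 41, 73, 80, 89, 63, 27, 49]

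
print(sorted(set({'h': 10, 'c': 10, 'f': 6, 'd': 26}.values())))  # [6, 10, 26]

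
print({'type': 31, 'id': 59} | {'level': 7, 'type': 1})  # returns {'type': 1, 'id': 59, 'level': 7}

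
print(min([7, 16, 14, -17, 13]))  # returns -17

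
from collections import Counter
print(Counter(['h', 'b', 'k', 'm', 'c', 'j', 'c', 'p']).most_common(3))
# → [('c', 2), ('h', 1), ('b', 1)]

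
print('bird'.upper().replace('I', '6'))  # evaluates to B6RD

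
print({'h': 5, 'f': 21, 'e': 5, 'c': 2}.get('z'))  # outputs None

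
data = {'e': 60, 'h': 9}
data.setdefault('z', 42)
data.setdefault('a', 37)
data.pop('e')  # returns 60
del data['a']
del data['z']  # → {'h': 9}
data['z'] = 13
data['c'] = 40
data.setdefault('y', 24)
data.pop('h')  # 9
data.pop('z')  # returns 13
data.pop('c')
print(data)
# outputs {'y': 24}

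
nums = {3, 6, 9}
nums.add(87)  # {3, 6, 9, 87}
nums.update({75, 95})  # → {3, 6, 9, 75, 87, 95}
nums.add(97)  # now {3, 6, 9, 75, 87, 95, 97}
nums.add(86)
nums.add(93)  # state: {3, 6, 9, 75, 86, 87, 93, 95, 97}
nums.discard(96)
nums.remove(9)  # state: {3, 6, 75, 86, 87, 93, 95, 97}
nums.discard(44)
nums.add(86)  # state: {3, 6, 75, 86, 87, 93, 95, 97}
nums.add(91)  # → {3, 6, 75, 86, 87, 91, 93, 95, 97}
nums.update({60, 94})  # {3, 6, 60, 75, 86, 87, 91, 93, 94, 95, 97}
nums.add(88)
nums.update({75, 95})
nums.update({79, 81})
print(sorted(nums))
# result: [3, 6, 60, 75, 79, 81, 86, 87, 88, 91, 93, 94, 95, 97]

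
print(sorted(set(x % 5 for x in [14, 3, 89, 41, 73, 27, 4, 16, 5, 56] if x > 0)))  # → [0, 1, 2, 3, 4]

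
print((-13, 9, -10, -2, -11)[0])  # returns -13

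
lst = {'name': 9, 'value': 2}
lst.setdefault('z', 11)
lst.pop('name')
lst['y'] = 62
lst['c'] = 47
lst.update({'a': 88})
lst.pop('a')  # 88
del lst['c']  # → {'value': 2, 'z': 11, 'y': 62}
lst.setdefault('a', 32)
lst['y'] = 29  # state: {'value': 2, 'z': 11, 'y': 29, 'a': 32}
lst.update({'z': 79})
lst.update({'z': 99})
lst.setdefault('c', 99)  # 99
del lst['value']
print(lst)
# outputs {'z': 99, 'y': 29, 'a': 32, 'c': 99}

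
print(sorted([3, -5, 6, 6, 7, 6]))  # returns [-5, 3, 6, 6, 6, 7]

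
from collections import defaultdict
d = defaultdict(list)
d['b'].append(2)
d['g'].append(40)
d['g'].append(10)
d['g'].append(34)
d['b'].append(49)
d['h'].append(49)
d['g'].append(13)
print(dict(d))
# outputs {'b': [2, 49], 'g': [40, 10, 34, 13], 'h': [49]}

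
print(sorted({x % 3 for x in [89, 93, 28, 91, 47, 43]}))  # [0, 1, 2]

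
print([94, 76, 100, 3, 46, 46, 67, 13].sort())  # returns None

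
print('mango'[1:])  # ango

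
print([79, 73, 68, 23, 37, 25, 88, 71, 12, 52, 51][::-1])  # [51, 52, 12, 71, 88, 25, 37, 23, 68, 73, 79]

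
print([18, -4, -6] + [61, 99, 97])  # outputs [18, -4, -6, 61, 99, 97]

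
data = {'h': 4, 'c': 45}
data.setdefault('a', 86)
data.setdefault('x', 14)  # 14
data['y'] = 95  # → {'h': 4, 'c': 45, 'a': 86, 'x': 14, 'y': 95}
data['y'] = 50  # {'h': 4, 'c': 45, 'a': 86, 'x': 14, 'y': 50}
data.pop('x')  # 14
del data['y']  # {'h': 4, 'c': 45, 'a': 86}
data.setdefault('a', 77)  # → 86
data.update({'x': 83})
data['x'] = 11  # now {'h': 4, 'c': 45, 'a': 86, 'x': 11}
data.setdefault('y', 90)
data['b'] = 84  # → {'h': 4, 'c': 45, 'a': 86, 'x': 11, 'y': 90, 'b': 84}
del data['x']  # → {'h': 4, 'c': 45, 'a': 86, 'y': 90, 'b': 84}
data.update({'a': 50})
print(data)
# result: {'h': 4, 'c': 45, 'a': 50, 'y': 90, 'b': 84}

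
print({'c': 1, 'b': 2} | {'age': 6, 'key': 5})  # {'c': 1, 'b': 2, 'age': 6, 'key': 5}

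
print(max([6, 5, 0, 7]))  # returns 7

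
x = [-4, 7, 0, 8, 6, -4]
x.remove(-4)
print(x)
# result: [7, 0, 8, 6, -4]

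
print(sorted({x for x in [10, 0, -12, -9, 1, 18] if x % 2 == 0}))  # [-12, 0, 10, 18]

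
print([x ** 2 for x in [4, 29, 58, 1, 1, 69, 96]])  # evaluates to [16, 841, 3364, 1, 1, 4761, 9216]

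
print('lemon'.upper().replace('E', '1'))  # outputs L1MON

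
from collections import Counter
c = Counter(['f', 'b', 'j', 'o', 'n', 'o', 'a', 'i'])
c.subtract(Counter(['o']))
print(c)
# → Counter({'f': 1, 'b': 1, 'j': 1, 'o': 1, 'n': 1, 'a': 1, 'i': 1})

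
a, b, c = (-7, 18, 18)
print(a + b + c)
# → 29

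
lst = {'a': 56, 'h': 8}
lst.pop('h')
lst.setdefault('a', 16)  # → 56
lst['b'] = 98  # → {'a': 56, 'b': 98}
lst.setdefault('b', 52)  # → 98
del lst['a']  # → {'b': 98}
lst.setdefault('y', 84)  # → 84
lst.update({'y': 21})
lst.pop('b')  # 98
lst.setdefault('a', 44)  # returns 44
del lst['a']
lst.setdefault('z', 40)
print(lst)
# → {'y': 21, 'z': 40}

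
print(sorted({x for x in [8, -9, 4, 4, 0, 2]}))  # [-9, 0, 2, 4, 8]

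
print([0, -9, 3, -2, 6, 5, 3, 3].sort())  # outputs None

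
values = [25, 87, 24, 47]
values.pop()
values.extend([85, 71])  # [25, 87, 24, 85, 71]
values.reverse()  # [71, 85, 24, 87, 25]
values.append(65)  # [71, 85, 24, 87, 25, 65]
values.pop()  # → 65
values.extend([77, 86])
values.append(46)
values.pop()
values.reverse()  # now [86, 77, 25, 87, 24, 85, 71]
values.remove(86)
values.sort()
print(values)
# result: [24, 25, 71, 77, 85, 87]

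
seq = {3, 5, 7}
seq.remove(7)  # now {3, 5}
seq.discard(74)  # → {3, 5}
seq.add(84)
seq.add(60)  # {3, 5, 60, 84}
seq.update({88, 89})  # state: {3, 5, 60, 84, 88, 89}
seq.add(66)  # {3, 5, 60, 66, 84, 88, 89}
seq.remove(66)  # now {3, 5, 60, 84, 88, 89}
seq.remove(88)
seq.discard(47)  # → {3, 5, 60, 84, 89}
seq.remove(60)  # {3, 5, 84, 89}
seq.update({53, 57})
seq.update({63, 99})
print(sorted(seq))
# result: [3, 5, 53, 57, 63, 84, 89, 99]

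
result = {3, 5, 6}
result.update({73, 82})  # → {3, 5, 6, 73, 82}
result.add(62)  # {3, 5, 6, 62, 73, 82}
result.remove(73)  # {3, 5, 6, 62, 82}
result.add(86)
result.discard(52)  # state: {3, 5, 6, 62, 82, 86}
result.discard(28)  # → {3, 5, 6, 62, 82, 86}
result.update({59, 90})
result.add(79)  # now {3, 5, 6, 59, 62, 79, 82, 86, 90}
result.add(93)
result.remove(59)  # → {3, 5, 6, 62, 79, 82, 86, 90, 93}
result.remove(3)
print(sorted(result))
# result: [5, 6, 62, 79, 82, 86, 90, 93]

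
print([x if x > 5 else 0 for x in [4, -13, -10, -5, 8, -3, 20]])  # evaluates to [0, 0, 0, 0, 8, 0, 20]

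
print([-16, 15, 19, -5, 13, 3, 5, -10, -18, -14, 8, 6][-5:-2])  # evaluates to [-10, -18, -14]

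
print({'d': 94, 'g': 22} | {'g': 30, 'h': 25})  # {'d': 94, 'g': 30, 'h': 25}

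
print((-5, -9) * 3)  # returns (-5, -9, -5, -9, -5, -9)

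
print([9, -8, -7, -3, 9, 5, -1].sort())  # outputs None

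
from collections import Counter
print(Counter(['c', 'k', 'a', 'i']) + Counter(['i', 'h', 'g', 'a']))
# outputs Counter({'a': 2, 'i': 2, 'c': 1, 'k': 1, 'h': 1, 'g': 1})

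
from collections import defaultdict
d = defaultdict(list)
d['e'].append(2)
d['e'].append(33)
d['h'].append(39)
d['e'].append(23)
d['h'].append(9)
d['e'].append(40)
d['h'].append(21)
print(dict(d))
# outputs {'e': [2, 33, 23, 40], 'h': [39, 9, 21]}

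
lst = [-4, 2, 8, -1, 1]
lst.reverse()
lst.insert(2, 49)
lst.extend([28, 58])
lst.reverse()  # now [58, 28, -4, 2, 8, 49, -1, 1]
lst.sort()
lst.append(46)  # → [-4, -1, 1, 2, 8, 28, 49, 58, 46]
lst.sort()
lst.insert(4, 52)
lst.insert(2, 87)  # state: [-4, -1, 87, 1, 2, 52, 8, 28, 46, 49, 58]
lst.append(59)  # [-4, -1, 87, 1, 2, 52, 8, 28, 46, 49, 58, 59]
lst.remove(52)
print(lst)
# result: [-4, -1, 87, 1, 2, 8, 28, 46, 49, 58, 59]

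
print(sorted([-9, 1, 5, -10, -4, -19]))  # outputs [-19, -10, -9, -4, 1, 5]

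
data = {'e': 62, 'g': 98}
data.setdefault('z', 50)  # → 50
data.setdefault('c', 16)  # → 16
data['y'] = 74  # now {'e': 62, 'g': 98, 'z': 50, 'c': 16, 'y': 74}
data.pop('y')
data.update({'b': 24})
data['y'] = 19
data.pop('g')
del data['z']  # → {'e': 62, 'c': 16, 'b': 24, 'y': 19}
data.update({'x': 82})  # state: {'e': 62, 'c': 16, 'b': 24, 'y': 19, 'x': 82}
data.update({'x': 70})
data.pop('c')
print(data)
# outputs {'e': 62, 'b': 24, 'y': 19, 'x': 70}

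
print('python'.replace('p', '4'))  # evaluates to 4ython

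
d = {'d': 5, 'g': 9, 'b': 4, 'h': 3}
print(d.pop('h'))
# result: 3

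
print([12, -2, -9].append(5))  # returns None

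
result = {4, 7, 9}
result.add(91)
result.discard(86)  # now {4, 7, 9, 91}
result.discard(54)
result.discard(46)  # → {4, 7, 9, 91}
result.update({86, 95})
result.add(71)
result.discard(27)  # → {4, 7, 9, 71, 86, 91, 95}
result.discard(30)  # {4, 7, 9, 71, 86, 91, 95}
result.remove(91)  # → {4, 7, 9, 71, 86, 95}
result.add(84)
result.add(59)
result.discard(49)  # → {4, 7, 9, 59, 71, 84, 86, 95}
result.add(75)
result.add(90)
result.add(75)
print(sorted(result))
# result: [4, 7, 9, 59, 71, 75, 84, 86, 90, 95]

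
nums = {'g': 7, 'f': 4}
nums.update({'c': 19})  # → {'g': 7, 'f': 4, 'c': 19}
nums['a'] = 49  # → {'g': 7, 'f': 4, 'c': 19, 'a': 49}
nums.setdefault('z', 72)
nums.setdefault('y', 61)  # 61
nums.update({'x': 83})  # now {'g': 7, 'f': 4, 'c': 19, 'a': 49, 'z': 72, 'y': 61, 'x': 83}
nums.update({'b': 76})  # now {'g': 7, 'f': 4, 'c': 19, 'a': 49, 'z': 72, 'y': 61, 'x': 83, 'b': 76}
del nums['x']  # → {'g': 7, 'f': 4, 'c': 19, 'a': 49, 'z': 72, 'y': 61, 'b': 76}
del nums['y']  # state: {'g': 7, 'f': 4, 'c': 19, 'a': 49, 'z': 72, 'b': 76}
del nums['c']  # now {'g': 7, 'f': 4, 'a': 49, 'z': 72, 'b': 76}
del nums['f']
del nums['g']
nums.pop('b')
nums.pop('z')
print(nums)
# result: {'a': 49}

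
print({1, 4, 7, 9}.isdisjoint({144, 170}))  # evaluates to True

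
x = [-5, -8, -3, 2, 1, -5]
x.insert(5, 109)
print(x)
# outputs [-5, -8, -3, 2, 1, 109, -5]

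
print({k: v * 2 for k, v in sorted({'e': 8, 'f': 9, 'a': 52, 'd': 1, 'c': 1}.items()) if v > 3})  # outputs {'a': 104, 'e': 16, 'f': 18}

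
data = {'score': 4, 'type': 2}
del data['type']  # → {'score': 4}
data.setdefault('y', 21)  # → 21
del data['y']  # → {'score': 4}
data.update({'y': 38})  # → {'score': 4, 'y': 38}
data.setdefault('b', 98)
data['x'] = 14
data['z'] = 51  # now {'score': 4, 'y': 38, 'b': 98, 'x': 14, 'z': 51}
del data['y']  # {'score': 4, 'b': 98, 'x': 14, 'z': 51}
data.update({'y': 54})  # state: {'score': 4, 'b': 98, 'x': 14, 'z': 51, 'y': 54}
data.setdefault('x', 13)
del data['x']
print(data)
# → {'score': 4, 'b': 98, 'z': 51, 'y': 54}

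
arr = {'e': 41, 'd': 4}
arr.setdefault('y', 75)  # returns 75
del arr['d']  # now {'e': 41, 'y': 75}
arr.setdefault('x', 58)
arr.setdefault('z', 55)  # 55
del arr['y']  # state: {'e': 41, 'x': 58, 'z': 55}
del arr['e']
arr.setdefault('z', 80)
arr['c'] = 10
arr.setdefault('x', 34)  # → 58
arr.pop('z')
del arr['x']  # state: {'c': 10}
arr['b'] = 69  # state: {'c': 10, 'b': 69}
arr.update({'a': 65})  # {'c': 10, 'b': 69, 'a': 65}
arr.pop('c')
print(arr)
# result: {'b': 69, 'a': 65}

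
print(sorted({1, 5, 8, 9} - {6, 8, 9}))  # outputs [1, 5]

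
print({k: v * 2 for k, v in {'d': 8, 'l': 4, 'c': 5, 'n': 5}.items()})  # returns {'d': 16, 'l': 8, 'c': 10, 'n': 10}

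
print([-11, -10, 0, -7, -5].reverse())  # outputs None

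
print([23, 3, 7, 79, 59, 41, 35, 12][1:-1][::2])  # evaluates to [3, 79, 41]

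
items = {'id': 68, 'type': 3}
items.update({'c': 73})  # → {'id': 68, 'type': 3, 'c': 73}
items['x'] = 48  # {'id': 68, 'type': 3, 'c': 73, 'x': 48}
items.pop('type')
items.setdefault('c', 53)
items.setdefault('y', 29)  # 29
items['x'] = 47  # {'id': 68, 'c': 73, 'x': 47, 'y': 29}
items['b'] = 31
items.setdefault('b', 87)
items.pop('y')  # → 29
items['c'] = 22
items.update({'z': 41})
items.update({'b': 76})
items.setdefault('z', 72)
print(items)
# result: {'id': 68, 'c': 22, 'x': 47, 'b': 76, 'z': 41}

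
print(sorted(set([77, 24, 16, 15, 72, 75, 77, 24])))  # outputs [15, 16, 24, 72, 75, 77]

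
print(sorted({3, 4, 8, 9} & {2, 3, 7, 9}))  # [3, 9]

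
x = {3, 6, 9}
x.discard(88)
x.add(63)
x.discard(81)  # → {3, 6, 9, 63}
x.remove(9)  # {3, 6, 63}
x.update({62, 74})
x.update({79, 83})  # {3, 6, 62, 63, 74, 79, 83}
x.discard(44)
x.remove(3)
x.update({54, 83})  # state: {6, 54, 62, 63, 74, 79, 83}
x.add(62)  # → {6, 54, 62, 63, 74, 79, 83}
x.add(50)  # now {6, 50, 54, 62, 63, 74, 79, 83}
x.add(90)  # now {6, 50, 54, 62, 63, 74, 79, 83, 90}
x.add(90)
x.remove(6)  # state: {50, 54, 62, 63, 74, 79, 83, 90}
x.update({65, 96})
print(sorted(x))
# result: [50, 54, 62, 63, 65, 74, 79, 83, 90, 96]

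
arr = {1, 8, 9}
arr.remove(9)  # {1, 8}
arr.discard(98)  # {1, 8}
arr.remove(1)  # {8}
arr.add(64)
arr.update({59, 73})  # {8, 59, 64, 73}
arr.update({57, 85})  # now {8, 57, 59, 64, 73, 85}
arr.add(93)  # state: {8, 57, 59, 64, 73, 85, 93}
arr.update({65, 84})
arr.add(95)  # {8, 57, 59, 64, 65, 73, 84, 85, 93, 95}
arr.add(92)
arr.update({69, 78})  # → {8, 57, 59, 64, 65, 69, 73, 78, 84, 85, 92, 93, 95}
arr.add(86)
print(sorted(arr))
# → [8, 57, 59, 64, 65, 69, 73, 78, 84, 85, 86, 92, 93, 95]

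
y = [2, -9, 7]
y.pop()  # 7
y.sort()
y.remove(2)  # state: [-9]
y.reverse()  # [-9]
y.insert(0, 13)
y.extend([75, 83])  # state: [13, -9, 75, 83]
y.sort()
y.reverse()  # [83, 75, 13, -9]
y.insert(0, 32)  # [32, 83, 75, 13, -9]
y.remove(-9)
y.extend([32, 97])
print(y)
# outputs [32, 83, 75, 13, 32, 97]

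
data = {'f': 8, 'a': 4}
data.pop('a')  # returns 4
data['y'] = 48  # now {'f': 8, 'y': 48}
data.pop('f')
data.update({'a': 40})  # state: {'y': 48, 'a': 40}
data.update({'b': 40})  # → {'y': 48, 'a': 40, 'b': 40}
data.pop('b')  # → 40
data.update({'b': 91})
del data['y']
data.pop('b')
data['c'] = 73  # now {'a': 40, 'c': 73}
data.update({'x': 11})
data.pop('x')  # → 11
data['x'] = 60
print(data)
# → {'a': 40, 'c': 73, 'x': 60}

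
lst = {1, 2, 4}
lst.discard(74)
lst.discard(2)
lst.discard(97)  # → {1, 4}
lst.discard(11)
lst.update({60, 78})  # {1, 4, 60, 78}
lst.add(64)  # {1, 4, 60, 64, 78}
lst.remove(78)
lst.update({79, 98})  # {1, 4, 60, 64, 79, 98}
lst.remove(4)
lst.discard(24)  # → {1, 60, 64, 79, 98}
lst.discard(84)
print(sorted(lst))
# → [1, 60, 64, 79, 98]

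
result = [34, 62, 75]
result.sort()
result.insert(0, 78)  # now [78, 34, 62, 75]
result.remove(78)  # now [34, 62, 75]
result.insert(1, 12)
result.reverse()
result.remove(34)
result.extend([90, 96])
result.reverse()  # [96, 90, 12, 62, 75]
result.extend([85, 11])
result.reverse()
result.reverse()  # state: [96, 90, 12, 62, 75, 85, 11]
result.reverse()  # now [11, 85, 75, 62, 12, 90, 96]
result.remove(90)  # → [11, 85, 75, 62, 12, 96]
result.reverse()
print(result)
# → [96, 12, 62, 75, 85, 11]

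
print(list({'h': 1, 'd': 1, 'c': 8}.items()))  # [('h', 1), ('d', 1), ('c', 8)]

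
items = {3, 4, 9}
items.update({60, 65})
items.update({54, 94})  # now {3, 4, 9, 54, 60, 65, 94}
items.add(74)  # {3, 4, 9, 54, 60, 65, 74, 94}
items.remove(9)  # {3, 4, 54, 60, 65, 74, 94}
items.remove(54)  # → {3, 4, 60, 65, 74, 94}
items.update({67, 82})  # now {3, 4, 60, 65, 67, 74, 82, 94}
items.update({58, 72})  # {3, 4, 58, 60, 65, 67, 72, 74, 82, 94}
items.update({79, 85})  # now {3, 4, 58, 60, 65, 67, 72, 74, 79, 82, 85, 94}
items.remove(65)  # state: {3, 4, 58, 60, 67, 72, 74, 79, 82, 85, 94}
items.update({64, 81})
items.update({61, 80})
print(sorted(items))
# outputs [3, 4, 58, 60, 61, 64, 67, 72, 74, 79, 80, 81, 82, 85, 94]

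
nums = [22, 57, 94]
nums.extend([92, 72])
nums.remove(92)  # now [22, 57, 94, 72]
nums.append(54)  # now [22, 57, 94, 72, 54]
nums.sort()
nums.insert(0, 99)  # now [99, 22, 54, 57, 72, 94]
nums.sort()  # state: [22, 54, 57, 72, 94, 99]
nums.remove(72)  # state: [22, 54, 57, 94, 99]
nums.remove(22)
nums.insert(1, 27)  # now [54, 27, 57, 94, 99]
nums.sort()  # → [27, 54, 57, 94, 99]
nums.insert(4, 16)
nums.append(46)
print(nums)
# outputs [27, 54, 57, 94, 16, 99, 46]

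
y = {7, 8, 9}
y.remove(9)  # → {7, 8}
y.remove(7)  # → {8}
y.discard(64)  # {8}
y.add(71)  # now {8, 71}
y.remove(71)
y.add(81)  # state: {8, 81}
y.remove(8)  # {81}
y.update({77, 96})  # {77, 81, 96}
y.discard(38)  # {77, 81, 96}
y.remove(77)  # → {81, 96}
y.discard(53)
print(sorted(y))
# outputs [81, 96]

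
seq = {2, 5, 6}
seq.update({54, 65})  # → {2, 5, 6, 54, 65}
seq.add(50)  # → {2, 5, 6, 50, 54, 65}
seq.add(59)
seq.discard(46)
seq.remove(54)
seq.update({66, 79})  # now {2, 5, 6, 50, 59, 65, 66, 79}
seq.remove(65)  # {2, 5, 6, 50, 59, 66, 79}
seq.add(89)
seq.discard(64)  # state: {2, 5, 6, 50, 59, 66, 79, 89}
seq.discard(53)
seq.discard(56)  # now {2, 5, 6, 50, 59, 66, 79, 89}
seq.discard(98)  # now {2, 5, 6, 50, 59, 66, 79, 89}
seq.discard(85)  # {2, 5, 6, 50, 59, 66, 79, 89}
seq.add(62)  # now {2, 5, 6, 50, 59, 62, 66, 79, 89}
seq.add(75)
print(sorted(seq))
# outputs [2, 5, 6, 50, 59, 62, 66, 75, 79, 89]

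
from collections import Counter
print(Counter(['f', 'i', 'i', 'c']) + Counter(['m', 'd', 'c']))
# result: Counter({'i': 2, 'c': 2, 'f': 1, 'm': 1, 'd': 1})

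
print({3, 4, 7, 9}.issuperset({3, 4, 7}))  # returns True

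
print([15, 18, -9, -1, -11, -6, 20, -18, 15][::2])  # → [15, -9, -11, 20, 15]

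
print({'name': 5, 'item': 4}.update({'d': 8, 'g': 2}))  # None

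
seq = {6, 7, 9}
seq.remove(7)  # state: {6, 9}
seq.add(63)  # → {6, 9, 63}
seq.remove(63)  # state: {6, 9}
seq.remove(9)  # {6}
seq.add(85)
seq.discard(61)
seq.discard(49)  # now {6, 85}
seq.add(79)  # {6, 79, 85}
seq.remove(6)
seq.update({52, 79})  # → {52, 79, 85}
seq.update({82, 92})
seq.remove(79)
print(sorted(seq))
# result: [52, 82, 85, 92]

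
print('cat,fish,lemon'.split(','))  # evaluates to ['cat', 'fish', 'lemon']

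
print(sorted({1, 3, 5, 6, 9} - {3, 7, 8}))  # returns [1, 5, 6, 9]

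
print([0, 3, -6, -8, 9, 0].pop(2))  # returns -6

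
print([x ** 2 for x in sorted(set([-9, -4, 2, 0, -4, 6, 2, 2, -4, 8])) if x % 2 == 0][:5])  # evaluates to [16, 0, 4, 36, 64]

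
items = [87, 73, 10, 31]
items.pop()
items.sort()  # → [10, 73, 87]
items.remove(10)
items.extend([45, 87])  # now [73, 87, 45, 87]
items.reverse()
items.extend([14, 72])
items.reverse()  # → [72, 14, 73, 87, 45, 87]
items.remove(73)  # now [72, 14, 87, 45, 87]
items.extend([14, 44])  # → [72, 14, 87, 45, 87, 14, 44]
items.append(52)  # [72, 14, 87, 45, 87, 14, 44, 52]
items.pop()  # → 52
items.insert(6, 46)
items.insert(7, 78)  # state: [72, 14, 87, 45, 87, 14, 46, 78, 44]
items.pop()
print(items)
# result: [72, 14, 87, 45, 87, 14, 46, 78]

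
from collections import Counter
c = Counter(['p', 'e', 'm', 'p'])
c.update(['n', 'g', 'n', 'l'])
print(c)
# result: Counter({'p': 2, 'n': 2, 'e': 1, 'm': 1, 'g': 1, 'l': 1})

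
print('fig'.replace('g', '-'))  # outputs fi-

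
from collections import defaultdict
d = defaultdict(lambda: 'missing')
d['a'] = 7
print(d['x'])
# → missing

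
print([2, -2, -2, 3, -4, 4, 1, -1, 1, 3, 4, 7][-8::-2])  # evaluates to [-4, -2, 2]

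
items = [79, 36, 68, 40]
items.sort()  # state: [36, 40, 68, 79]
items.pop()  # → 79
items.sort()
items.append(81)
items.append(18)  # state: [36, 40, 68, 81, 18]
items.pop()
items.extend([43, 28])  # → [36, 40, 68, 81, 43, 28]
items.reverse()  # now [28, 43, 81, 68, 40, 36]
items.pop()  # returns 36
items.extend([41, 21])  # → [28, 43, 81, 68, 40, 41, 21]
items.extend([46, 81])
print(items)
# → [28, 43, 81, 68, 40, 41, 21, 46, 81]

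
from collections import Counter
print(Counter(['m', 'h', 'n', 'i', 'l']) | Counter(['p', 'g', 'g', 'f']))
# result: Counter({'g': 2, 'm': 1, 'h': 1, 'n': 1, 'i': 1, 'l': 1, 'p': 1, 'f': 1})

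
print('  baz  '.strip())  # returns baz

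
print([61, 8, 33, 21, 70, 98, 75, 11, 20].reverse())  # None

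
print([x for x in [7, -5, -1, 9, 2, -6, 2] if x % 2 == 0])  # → [2, -6, 2]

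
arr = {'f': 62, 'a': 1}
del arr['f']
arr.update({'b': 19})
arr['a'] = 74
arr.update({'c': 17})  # {'a': 74, 'b': 19, 'c': 17}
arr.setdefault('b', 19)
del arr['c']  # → {'a': 74, 'b': 19}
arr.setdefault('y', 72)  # 72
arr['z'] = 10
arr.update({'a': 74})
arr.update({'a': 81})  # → {'a': 81, 'b': 19, 'y': 72, 'z': 10}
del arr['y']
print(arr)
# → {'a': 81, 'b': 19, 'z': 10}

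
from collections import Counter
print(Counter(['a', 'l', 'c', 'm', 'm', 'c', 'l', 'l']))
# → Counter({'l': 3, 'c': 2, 'm': 2, 'a': 1})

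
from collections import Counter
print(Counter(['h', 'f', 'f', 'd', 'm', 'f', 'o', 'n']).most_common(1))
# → [('f', 3)]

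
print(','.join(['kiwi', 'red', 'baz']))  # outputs kiwi,red,baz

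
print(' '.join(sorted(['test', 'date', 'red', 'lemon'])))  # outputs date lemon red test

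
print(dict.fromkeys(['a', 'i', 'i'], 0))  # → {'a': 0, 'i': 0}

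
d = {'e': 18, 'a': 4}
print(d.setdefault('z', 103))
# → 103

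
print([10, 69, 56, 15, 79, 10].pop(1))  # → 69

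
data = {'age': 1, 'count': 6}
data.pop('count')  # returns 6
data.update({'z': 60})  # {'age': 1, 'z': 60}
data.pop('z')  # 60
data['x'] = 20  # {'age': 1, 'x': 20}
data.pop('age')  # 1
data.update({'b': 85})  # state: {'x': 20, 'b': 85}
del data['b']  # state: {'x': 20}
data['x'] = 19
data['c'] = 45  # {'x': 19, 'c': 45}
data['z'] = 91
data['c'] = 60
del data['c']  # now {'x': 19, 'z': 91}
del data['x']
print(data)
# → {'z': 91}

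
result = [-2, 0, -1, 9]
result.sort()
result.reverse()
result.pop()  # -2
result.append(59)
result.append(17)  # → [9, 0, -1, 59, 17]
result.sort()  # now [-1, 0, 9, 17, 59]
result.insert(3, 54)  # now [-1, 0, 9, 54, 17, 59]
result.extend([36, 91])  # [-1, 0, 9, 54, 17, 59, 36, 91]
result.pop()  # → 91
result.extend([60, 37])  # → [-1, 0, 9, 54, 17, 59, 36, 60, 37]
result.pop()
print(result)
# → [-1, 0, 9, 54, 17, 59, 36, 60]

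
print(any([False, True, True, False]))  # True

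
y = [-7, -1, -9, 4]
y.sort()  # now [-9, -7, -1, 4]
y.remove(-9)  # [-7, -1, 4]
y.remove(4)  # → [-7, -1]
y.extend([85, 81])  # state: [-7, -1, 85, 81]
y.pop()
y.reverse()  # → [85, -1, -7]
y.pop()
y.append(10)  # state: [85, -1, 10]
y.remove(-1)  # [85, 10]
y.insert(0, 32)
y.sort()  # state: [10, 32, 85]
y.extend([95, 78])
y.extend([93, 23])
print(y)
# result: [10, 32, 85, 95, 78, 93, 23]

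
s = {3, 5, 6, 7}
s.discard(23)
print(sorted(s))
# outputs [3, 5, 6, 7]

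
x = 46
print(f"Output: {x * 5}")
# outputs Output: 230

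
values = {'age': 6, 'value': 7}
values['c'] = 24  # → {'age': 6, 'value': 7, 'c': 24}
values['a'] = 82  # {'age': 6, 'value': 7, 'c': 24, 'a': 82}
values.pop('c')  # 24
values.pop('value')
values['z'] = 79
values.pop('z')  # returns 79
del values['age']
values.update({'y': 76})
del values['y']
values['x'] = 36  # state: {'a': 82, 'x': 36}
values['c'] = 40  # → {'a': 82, 'x': 36, 'c': 40}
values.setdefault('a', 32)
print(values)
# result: {'a': 82, 'x': 36, 'c': 40}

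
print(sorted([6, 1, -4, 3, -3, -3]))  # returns [-4, -3, -3, 1, 3, 6]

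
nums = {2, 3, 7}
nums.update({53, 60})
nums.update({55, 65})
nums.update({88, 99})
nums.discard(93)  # {2, 3, 7, 53, 55, 60, 65, 88, 99}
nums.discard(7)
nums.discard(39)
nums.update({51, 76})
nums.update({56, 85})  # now {2, 3, 51, 53, 55, 56, 60, 65, 76, 85, 88, 99}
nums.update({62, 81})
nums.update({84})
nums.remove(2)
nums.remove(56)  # {3, 51, 53, 55, 60, 62, 65, 76, 81, 84, 85, 88, 99}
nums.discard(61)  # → {3, 51, 53, 55, 60, 62, 65, 76, 81, 84, 85, 88, 99}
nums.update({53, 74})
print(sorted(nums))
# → [3, 51, 53, 55, 60, 62, 65, 74, 76, 81, 84, 85, 88, 99]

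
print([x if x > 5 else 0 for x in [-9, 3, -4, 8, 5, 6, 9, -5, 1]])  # [0, 0, 0, 8, 0, 6, 9, 0, 0]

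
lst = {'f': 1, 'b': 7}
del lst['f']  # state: {'b': 7}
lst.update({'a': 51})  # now {'b': 7, 'a': 51}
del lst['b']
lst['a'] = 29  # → {'a': 29}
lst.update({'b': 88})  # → {'a': 29, 'b': 88}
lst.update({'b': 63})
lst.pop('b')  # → 63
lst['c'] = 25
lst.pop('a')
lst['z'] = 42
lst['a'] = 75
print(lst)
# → {'c': 25, 'z': 42, 'a': 75}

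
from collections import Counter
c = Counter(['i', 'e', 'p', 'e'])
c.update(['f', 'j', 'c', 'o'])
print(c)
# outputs Counter({'e': 2, 'i': 1, 'p': 1, 'f': 1, 'j': 1, 'c': 1, 'o': 1})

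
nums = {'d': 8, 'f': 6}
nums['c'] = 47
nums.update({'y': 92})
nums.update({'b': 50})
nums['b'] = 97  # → {'d': 8, 'f': 6, 'c': 47, 'y': 92, 'b': 97}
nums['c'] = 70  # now {'d': 8, 'f': 6, 'c': 70, 'y': 92, 'b': 97}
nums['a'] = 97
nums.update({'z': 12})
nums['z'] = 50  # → {'d': 8, 'f': 6, 'c': 70, 'y': 92, 'b': 97, 'a': 97, 'z': 50}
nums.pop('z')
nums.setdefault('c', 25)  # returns 70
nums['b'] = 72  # {'d': 8, 'f': 6, 'c': 70, 'y': 92, 'b': 72, 'a': 97}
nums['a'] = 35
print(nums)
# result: {'d': 8, 'f': 6, 'c': 70, 'y': 92, 'b': 72, 'a': 35}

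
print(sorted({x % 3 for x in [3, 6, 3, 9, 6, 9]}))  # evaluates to [0]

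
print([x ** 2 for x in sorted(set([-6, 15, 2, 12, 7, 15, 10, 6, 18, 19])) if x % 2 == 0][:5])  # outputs [36, 4, 36, 100, 144]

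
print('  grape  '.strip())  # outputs grape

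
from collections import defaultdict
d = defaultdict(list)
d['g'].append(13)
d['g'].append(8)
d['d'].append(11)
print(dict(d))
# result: {'g': [13, 8], 'd': [11]}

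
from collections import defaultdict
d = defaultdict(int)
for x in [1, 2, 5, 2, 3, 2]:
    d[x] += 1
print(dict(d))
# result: {1: 1, 2: 3, 5: 1, 3: 1}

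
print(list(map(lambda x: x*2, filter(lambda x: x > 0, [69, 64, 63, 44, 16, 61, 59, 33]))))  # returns [138, 128, 126, 88, 32, 122, 118, 66]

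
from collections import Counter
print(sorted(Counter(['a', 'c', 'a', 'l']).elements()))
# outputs ['a', 'a', 'c', 'l']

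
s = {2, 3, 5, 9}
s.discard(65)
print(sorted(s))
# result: [2, 3, 5, 9]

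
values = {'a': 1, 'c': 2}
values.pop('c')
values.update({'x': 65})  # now {'a': 1, 'x': 65}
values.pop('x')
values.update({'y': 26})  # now {'a': 1, 'y': 26}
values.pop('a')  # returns 1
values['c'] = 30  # {'y': 26, 'c': 30}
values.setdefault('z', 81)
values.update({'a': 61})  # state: {'y': 26, 'c': 30, 'z': 81, 'a': 61}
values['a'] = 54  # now {'y': 26, 'c': 30, 'z': 81, 'a': 54}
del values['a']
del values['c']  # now {'y': 26, 'z': 81}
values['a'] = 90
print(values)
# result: {'y': 26, 'z': 81, 'a': 90}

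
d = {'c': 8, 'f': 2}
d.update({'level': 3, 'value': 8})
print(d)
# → {'c': 8, 'f': 2, 'level': 3, 'value': 8}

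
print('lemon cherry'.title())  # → Lemon Cherry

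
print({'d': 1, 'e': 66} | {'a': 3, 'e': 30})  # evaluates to {'d': 1, 'e': 30, 'a': 3}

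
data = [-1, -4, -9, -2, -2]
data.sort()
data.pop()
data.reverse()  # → [-2, -2, -4, -9]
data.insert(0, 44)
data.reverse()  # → [-9, -4, -2, -2, 44]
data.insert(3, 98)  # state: [-9, -4, -2, 98, -2, 44]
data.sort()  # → [-9, -4, -2, -2, 44, 98]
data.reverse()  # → [98, 44, -2, -2, -4, -9]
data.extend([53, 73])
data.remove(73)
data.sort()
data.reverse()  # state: [98, 53, 44, -2, -2, -4, -9]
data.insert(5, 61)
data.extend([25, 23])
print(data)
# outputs [98, 53, 44, -2, -2, 61, -4, -9, 25, 23]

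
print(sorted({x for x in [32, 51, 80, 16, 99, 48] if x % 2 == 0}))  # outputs [16, 32, 48, 80]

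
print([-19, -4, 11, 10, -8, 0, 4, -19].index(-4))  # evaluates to 1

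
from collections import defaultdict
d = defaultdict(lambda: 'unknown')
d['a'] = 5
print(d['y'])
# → unknown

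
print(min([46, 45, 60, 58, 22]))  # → 22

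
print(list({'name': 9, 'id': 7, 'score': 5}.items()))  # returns [('name', 9), ('id', 7), ('score', 5)]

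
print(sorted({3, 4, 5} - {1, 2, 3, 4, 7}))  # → [5]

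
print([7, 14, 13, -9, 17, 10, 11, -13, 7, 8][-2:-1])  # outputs [7]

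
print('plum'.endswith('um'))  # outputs True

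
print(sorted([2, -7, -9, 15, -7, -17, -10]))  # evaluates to [-17, -10, -9, -7, -7, 2, 15]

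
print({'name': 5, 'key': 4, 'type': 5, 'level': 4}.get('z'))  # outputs None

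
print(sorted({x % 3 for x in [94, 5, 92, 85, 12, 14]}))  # [0, 1, 2]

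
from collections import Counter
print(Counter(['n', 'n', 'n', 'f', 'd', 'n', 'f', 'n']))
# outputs Counter({'n': 5, 'f': 2, 'd': 1})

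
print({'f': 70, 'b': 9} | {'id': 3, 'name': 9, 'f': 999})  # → {'f': 999, 'b': 9, 'id': 3, 'name': 9}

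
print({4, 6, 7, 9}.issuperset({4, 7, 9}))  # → True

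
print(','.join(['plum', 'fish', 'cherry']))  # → plum,fish,cherry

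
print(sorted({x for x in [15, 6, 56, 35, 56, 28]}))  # [6, 15, 28, 35, 56]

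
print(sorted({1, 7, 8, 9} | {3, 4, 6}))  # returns [1, 3, 4, 6, 7, 8, 9]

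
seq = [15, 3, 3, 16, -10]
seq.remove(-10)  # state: [15, 3, 3, 16]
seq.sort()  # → [3, 3, 15, 16]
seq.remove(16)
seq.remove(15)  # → [3, 3]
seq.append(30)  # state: [3, 3, 30]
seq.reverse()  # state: [30, 3, 3]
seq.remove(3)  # [30, 3]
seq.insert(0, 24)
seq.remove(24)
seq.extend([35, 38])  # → [30, 3, 35, 38]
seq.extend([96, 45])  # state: [30, 3, 35, 38, 96, 45]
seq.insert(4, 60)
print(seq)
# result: [30, 3, 35, 38, 60, 96, 45]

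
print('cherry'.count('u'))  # 0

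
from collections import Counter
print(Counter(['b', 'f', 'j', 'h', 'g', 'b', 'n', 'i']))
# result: Counter({'b': 2, 'f': 1, 'j': 1, 'h': 1, 'g': 1, 'n': 1, 'i': 1})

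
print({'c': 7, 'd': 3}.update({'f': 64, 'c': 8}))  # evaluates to None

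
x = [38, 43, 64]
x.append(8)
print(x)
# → [38, 43, 64, 8]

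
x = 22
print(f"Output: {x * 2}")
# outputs Output: 44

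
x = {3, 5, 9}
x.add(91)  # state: {3, 5, 9, 91}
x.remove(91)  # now {3, 5, 9}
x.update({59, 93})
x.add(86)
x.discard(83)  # {3, 5, 9, 59, 86, 93}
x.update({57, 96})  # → {3, 5, 9, 57, 59, 86, 93, 96}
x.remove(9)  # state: {3, 5, 57, 59, 86, 93, 96}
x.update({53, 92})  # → {3, 5, 53, 57, 59, 86, 92, 93, 96}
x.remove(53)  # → {3, 5, 57, 59, 86, 92, 93, 96}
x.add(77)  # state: {3, 5, 57, 59, 77, 86, 92, 93, 96}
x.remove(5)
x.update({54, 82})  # {3, 54, 57, 59, 77, 82, 86, 92, 93, 96}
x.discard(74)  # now {3, 54, 57, 59, 77, 82, 86, 92, 93, 96}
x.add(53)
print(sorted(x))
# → [3, 53, 54, 57, 59, 77, 82, 86, 92, 93, 96]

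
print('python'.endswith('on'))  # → True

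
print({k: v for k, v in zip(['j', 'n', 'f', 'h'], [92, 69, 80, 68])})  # {'j': 92, 'n': 69, 'f': 80, 'h': 68}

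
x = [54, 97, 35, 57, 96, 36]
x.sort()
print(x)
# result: [35, 36, 54, 57, 96, 97]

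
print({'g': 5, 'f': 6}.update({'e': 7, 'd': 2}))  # None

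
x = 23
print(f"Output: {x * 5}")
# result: Output: 115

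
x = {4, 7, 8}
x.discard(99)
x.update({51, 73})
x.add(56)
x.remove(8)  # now {4, 7, 51, 56, 73}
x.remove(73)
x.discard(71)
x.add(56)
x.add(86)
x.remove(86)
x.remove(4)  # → {7, 51, 56}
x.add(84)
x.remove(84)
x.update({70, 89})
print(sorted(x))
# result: [7, 51, 56, 70, 89]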